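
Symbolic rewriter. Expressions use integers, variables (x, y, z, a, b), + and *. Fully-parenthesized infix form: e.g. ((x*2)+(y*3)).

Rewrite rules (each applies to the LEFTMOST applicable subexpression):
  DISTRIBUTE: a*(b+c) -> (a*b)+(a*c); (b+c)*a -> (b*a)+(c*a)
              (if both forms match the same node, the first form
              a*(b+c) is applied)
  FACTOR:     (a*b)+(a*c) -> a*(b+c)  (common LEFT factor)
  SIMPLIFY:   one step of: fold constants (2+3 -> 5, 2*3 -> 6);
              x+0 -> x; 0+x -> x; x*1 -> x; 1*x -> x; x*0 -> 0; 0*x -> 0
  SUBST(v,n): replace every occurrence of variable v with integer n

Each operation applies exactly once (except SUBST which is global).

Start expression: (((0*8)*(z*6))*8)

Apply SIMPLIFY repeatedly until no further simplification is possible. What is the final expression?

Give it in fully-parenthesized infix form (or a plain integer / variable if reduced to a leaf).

Start: (((0*8)*(z*6))*8)
Step 1: at LL: (0*8) -> 0; overall: (((0*8)*(z*6))*8) -> ((0*(z*6))*8)
Step 2: at L: (0*(z*6)) -> 0; overall: ((0*(z*6))*8) -> (0*8)
Step 3: at root: (0*8) -> 0; overall: (0*8) -> 0
Fixed point: 0

Answer: 0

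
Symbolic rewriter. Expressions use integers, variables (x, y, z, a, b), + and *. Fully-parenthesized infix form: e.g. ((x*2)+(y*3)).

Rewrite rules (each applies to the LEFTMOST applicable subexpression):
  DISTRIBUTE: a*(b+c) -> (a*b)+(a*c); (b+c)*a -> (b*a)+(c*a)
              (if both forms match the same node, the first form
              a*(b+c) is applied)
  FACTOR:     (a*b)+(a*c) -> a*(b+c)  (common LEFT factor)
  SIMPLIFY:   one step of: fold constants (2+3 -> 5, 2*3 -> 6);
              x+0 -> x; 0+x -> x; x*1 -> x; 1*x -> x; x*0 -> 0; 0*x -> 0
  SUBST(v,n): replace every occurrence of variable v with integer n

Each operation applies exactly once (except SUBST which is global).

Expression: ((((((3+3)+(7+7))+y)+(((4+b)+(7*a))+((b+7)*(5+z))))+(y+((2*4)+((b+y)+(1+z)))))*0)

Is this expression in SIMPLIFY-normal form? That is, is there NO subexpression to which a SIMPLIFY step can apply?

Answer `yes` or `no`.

Answer: no

Derivation:
Expression: ((((((3+3)+(7+7))+y)+(((4+b)+(7*a))+((b+7)*(5+z))))+(y+((2*4)+((b+y)+(1+z)))))*0)
Scanning for simplifiable subexpressions (pre-order)...
  at root: ((((((3+3)+(7+7))+y)+(((4+b)+(7*a))+((b+7)*(5+z))))+(y+((2*4)+((b+y)+(1+z)))))*0) (SIMPLIFIABLE)
  at L: (((((3+3)+(7+7))+y)+(((4+b)+(7*a))+((b+7)*(5+z))))+(y+((2*4)+((b+y)+(1+z))))) (not simplifiable)
  at LL: ((((3+3)+(7+7))+y)+(((4+b)+(7*a))+((b+7)*(5+z)))) (not simplifiable)
  at LLL: (((3+3)+(7+7))+y) (not simplifiable)
  at LLLL: ((3+3)+(7+7)) (not simplifiable)
  at LLLLL: (3+3) (SIMPLIFIABLE)
  at LLLLR: (7+7) (SIMPLIFIABLE)
  at LLR: (((4+b)+(7*a))+((b+7)*(5+z))) (not simplifiable)
  at LLRL: ((4+b)+(7*a)) (not simplifiable)
  at LLRLL: (4+b) (not simplifiable)
  at LLRLR: (7*a) (not simplifiable)
  at LLRR: ((b+7)*(5+z)) (not simplifiable)
  at LLRRL: (b+7) (not simplifiable)
  at LLRRR: (5+z) (not simplifiable)
  at LR: (y+((2*4)+((b+y)+(1+z)))) (not simplifiable)
  at LRR: ((2*4)+((b+y)+(1+z))) (not simplifiable)
  at LRRL: (2*4) (SIMPLIFIABLE)
  at LRRR: ((b+y)+(1+z)) (not simplifiable)
  at LRRRL: (b+y) (not simplifiable)
  at LRRRR: (1+z) (not simplifiable)
Found simplifiable subexpr at path root: ((((((3+3)+(7+7))+y)+(((4+b)+(7*a))+((b+7)*(5+z))))+(y+((2*4)+((b+y)+(1+z)))))*0)
One SIMPLIFY step would give: 0
-> NOT in normal form.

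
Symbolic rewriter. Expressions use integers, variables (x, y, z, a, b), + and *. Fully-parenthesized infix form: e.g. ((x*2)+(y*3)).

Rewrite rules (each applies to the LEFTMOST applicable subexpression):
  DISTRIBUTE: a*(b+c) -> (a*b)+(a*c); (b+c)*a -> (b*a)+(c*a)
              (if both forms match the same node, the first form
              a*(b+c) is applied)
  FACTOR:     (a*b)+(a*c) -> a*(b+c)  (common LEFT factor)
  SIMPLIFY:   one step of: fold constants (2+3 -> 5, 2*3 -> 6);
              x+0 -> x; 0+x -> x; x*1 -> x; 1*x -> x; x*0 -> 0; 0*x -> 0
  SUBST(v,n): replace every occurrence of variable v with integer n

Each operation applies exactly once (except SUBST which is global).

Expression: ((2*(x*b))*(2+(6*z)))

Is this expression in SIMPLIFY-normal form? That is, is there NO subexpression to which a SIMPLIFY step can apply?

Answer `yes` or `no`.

Expression: ((2*(x*b))*(2+(6*z)))
Scanning for simplifiable subexpressions (pre-order)...
  at root: ((2*(x*b))*(2+(6*z))) (not simplifiable)
  at L: (2*(x*b)) (not simplifiable)
  at LR: (x*b) (not simplifiable)
  at R: (2+(6*z)) (not simplifiable)
  at RR: (6*z) (not simplifiable)
Result: no simplifiable subexpression found -> normal form.

Answer: yes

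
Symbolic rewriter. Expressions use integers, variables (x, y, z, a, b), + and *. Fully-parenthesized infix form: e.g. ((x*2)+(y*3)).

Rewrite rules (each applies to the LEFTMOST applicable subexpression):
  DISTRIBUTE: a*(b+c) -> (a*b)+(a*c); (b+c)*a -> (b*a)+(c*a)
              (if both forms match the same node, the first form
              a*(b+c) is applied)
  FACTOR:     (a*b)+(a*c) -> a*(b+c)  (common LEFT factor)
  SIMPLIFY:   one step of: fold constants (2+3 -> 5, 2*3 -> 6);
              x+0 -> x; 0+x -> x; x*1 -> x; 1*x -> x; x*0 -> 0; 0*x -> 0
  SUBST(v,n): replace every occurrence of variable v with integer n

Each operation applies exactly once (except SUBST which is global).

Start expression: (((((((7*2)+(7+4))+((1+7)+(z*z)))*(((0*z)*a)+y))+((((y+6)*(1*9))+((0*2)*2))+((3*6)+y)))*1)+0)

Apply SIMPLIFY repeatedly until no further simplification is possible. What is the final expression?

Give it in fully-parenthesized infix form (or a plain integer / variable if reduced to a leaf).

Start: (((((((7*2)+(7+4))+((1+7)+(z*z)))*(((0*z)*a)+y))+((((y+6)*(1*9))+((0*2)*2))+((3*6)+y)))*1)+0)
Step 1: at root: (((((((7*2)+(7+4))+((1+7)+(z*z)))*(((0*z)*a)+y))+((((y+6)*(1*9))+((0*2)*2))+((3*6)+y)))*1)+0) -> ((((((7*2)+(7+4))+((1+7)+(z*z)))*(((0*z)*a)+y))+((((y+6)*(1*9))+((0*2)*2))+((3*6)+y)))*1); overall: (((((((7*2)+(7+4))+((1+7)+(z*z)))*(((0*z)*a)+y))+((((y+6)*(1*9))+((0*2)*2))+((3*6)+y)))*1)+0) -> ((((((7*2)+(7+4))+((1+7)+(z*z)))*(((0*z)*a)+y))+((((y+6)*(1*9))+((0*2)*2))+((3*6)+y)))*1)
Step 2: at root: ((((((7*2)+(7+4))+((1+7)+(z*z)))*(((0*z)*a)+y))+((((y+6)*(1*9))+((0*2)*2))+((3*6)+y)))*1) -> (((((7*2)+(7+4))+((1+7)+(z*z)))*(((0*z)*a)+y))+((((y+6)*(1*9))+((0*2)*2))+((3*6)+y))); overall: ((((((7*2)+(7+4))+((1+7)+(z*z)))*(((0*z)*a)+y))+((((y+6)*(1*9))+((0*2)*2))+((3*6)+y)))*1) -> (((((7*2)+(7+4))+((1+7)+(z*z)))*(((0*z)*a)+y))+((((y+6)*(1*9))+((0*2)*2))+((3*6)+y)))
Step 3: at LLLL: (7*2) -> 14; overall: (((((7*2)+(7+4))+((1+7)+(z*z)))*(((0*z)*a)+y))+((((y+6)*(1*9))+((0*2)*2))+((3*6)+y))) -> ((((14+(7+4))+((1+7)+(z*z)))*(((0*z)*a)+y))+((((y+6)*(1*9))+((0*2)*2))+((3*6)+y)))
Step 4: at LLLR: (7+4) -> 11; overall: ((((14+(7+4))+((1+7)+(z*z)))*(((0*z)*a)+y))+((((y+6)*(1*9))+((0*2)*2))+((3*6)+y))) -> ((((14+11)+((1+7)+(z*z)))*(((0*z)*a)+y))+((((y+6)*(1*9))+((0*2)*2))+((3*6)+y)))
Step 5: at LLL: (14+11) -> 25; overall: ((((14+11)+((1+7)+(z*z)))*(((0*z)*a)+y))+((((y+6)*(1*9))+((0*2)*2))+((3*6)+y))) -> (((25+((1+7)+(z*z)))*(((0*z)*a)+y))+((((y+6)*(1*9))+((0*2)*2))+((3*6)+y)))
Step 6: at LLRL: (1+7) -> 8; overall: (((25+((1+7)+(z*z)))*(((0*z)*a)+y))+((((y+6)*(1*9))+((0*2)*2))+((3*6)+y))) -> (((25+(8+(z*z)))*(((0*z)*a)+y))+((((y+6)*(1*9))+((0*2)*2))+((3*6)+y)))
Step 7: at LRLL: (0*z) -> 0; overall: (((25+(8+(z*z)))*(((0*z)*a)+y))+((((y+6)*(1*9))+((0*2)*2))+((3*6)+y))) -> (((25+(8+(z*z)))*((0*a)+y))+((((y+6)*(1*9))+((0*2)*2))+((3*6)+y)))
Step 8: at LRL: (0*a) -> 0; overall: (((25+(8+(z*z)))*((0*a)+y))+((((y+6)*(1*9))+((0*2)*2))+((3*6)+y))) -> (((25+(8+(z*z)))*(0+y))+((((y+6)*(1*9))+((0*2)*2))+((3*6)+y)))
Step 9: at LR: (0+y) -> y; overall: (((25+(8+(z*z)))*(0+y))+((((y+6)*(1*9))+((0*2)*2))+((3*6)+y))) -> (((25+(8+(z*z)))*y)+((((y+6)*(1*9))+((0*2)*2))+((3*6)+y)))
Step 10: at RLLR: (1*9) -> 9; overall: (((25+(8+(z*z)))*y)+((((y+6)*(1*9))+((0*2)*2))+((3*6)+y))) -> (((25+(8+(z*z)))*y)+((((y+6)*9)+((0*2)*2))+((3*6)+y)))
Step 11: at RLRL: (0*2) -> 0; overall: (((25+(8+(z*z)))*y)+((((y+6)*9)+((0*2)*2))+((3*6)+y))) -> (((25+(8+(z*z)))*y)+((((y+6)*9)+(0*2))+((3*6)+y)))
Step 12: at RLR: (0*2) -> 0; overall: (((25+(8+(z*z)))*y)+((((y+6)*9)+(0*2))+((3*6)+y))) -> (((25+(8+(z*z)))*y)+((((y+6)*9)+0)+((3*6)+y)))
Step 13: at RL: (((y+6)*9)+0) -> ((y+6)*9); overall: (((25+(8+(z*z)))*y)+((((y+6)*9)+0)+((3*6)+y))) -> (((25+(8+(z*z)))*y)+(((y+6)*9)+((3*6)+y)))
Step 14: at RRL: (3*6) -> 18; overall: (((25+(8+(z*z)))*y)+(((y+6)*9)+((3*6)+y))) -> (((25+(8+(z*z)))*y)+(((y+6)*9)+(18+y)))
Fixed point: (((25+(8+(z*z)))*y)+(((y+6)*9)+(18+y)))

Answer: (((25+(8+(z*z)))*y)+(((y+6)*9)+(18+y)))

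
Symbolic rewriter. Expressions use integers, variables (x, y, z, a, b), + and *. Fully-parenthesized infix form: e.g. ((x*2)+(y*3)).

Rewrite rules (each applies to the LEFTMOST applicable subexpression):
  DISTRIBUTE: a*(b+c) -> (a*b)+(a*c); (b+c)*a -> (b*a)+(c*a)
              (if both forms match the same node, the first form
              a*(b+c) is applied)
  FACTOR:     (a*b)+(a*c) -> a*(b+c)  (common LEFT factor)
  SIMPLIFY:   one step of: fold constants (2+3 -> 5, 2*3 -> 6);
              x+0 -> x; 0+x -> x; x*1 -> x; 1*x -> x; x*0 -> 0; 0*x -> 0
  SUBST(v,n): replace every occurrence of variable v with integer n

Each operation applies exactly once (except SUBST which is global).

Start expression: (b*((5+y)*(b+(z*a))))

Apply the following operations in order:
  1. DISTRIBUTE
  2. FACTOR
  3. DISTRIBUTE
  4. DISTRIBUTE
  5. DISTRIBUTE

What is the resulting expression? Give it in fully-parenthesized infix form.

Answer: ((b*((5*b)+(y*b)))+(b*((5+y)*(z*a))))

Derivation:
Start: (b*((5+y)*(b+(z*a))))
Apply DISTRIBUTE at R (target: ((5+y)*(b+(z*a)))): (b*((5+y)*(b+(z*a)))) -> (b*(((5+y)*b)+((5+y)*(z*a))))
Apply FACTOR at R (target: (((5+y)*b)+((5+y)*(z*a)))): (b*(((5+y)*b)+((5+y)*(z*a)))) -> (b*((5+y)*(b+(z*a))))
Apply DISTRIBUTE at R (target: ((5+y)*(b+(z*a)))): (b*((5+y)*(b+(z*a)))) -> (b*(((5+y)*b)+((5+y)*(z*a))))
Apply DISTRIBUTE at root (target: (b*(((5+y)*b)+((5+y)*(z*a))))): (b*(((5+y)*b)+((5+y)*(z*a)))) -> ((b*((5+y)*b))+(b*((5+y)*(z*a))))
Apply DISTRIBUTE at LR (target: ((5+y)*b)): ((b*((5+y)*b))+(b*((5+y)*(z*a)))) -> ((b*((5*b)+(y*b)))+(b*((5+y)*(z*a))))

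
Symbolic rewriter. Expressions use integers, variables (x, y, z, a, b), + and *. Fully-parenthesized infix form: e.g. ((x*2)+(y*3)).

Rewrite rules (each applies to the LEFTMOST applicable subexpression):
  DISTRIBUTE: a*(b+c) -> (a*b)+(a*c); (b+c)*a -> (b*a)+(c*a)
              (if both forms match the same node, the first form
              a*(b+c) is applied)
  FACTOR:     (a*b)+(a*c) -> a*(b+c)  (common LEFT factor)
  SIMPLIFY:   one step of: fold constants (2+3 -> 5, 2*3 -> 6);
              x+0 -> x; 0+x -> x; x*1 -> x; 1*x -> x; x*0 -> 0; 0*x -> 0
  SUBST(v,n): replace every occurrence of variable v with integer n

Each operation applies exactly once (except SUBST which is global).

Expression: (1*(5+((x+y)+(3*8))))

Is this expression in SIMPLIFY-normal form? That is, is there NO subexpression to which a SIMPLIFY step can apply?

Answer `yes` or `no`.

Expression: (1*(5+((x+y)+(3*8))))
Scanning for simplifiable subexpressions (pre-order)...
  at root: (1*(5+((x+y)+(3*8)))) (SIMPLIFIABLE)
  at R: (5+((x+y)+(3*8))) (not simplifiable)
  at RR: ((x+y)+(3*8)) (not simplifiable)
  at RRL: (x+y) (not simplifiable)
  at RRR: (3*8) (SIMPLIFIABLE)
Found simplifiable subexpr at path root: (1*(5+((x+y)+(3*8))))
One SIMPLIFY step would give: (5+((x+y)+(3*8)))
-> NOT in normal form.

Answer: no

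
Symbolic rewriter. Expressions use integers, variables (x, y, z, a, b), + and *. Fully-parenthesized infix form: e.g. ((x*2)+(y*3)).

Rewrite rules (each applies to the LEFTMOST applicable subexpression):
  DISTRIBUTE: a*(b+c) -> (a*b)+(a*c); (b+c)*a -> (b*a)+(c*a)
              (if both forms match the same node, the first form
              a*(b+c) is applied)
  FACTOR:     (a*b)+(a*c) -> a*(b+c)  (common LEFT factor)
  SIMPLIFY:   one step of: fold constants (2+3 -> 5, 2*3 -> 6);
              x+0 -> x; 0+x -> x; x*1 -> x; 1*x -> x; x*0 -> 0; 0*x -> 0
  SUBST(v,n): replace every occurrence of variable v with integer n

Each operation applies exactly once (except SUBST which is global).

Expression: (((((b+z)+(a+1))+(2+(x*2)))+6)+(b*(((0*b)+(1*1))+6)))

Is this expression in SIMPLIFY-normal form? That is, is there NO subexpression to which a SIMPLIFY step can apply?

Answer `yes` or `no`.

Answer: no

Derivation:
Expression: (((((b+z)+(a+1))+(2+(x*2)))+6)+(b*(((0*b)+(1*1))+6)))
Scanning for simplifiable subexpressions (pre-order)...
  at root: (((((b+z)+(a+1))+(2+(x*2)))+6)+(b*(((0*b)+(1*1))+6))) (not simplifiable)
  at L: ((((b+z)+(a+1))+(2+(x*2)))+6) (not simplifiable)
  at LL: (((b+z)+(a+1))+(2+(x*2))) (not simplifiable)
  at LLL: ((b+z)+(a+1)) (not simplifiable)
  at LLLL: (b+z) (not simplifiable)
  at LLLR: (a+1) (not simplifiable)
  at LLR: (2+(x*2)) (not simplifiable)
  at LLRR: (x*2) (not simplifiable)
  at R: (b*(((0*b)+(1*1))+6)) (not simplifiable)
  at RR: (((0*b)+(1*1))+6) (not simplifiable)
  at RRL: ((0*b)+(1*1)) (not simplifiable)
  at RRLL: (0*b) (SIMPLIFIABLE)
  at RRLR: (1*1) (SIMPLIFIABLE)
Found simplifiable subexpr at path RRLL: (0*b)
One SIMPLIFY step would give: (((((b+z)+(a+1))+(2+(x*2)))+6)+(b*((0+(1*1))+6)))
-> NOT in normal form.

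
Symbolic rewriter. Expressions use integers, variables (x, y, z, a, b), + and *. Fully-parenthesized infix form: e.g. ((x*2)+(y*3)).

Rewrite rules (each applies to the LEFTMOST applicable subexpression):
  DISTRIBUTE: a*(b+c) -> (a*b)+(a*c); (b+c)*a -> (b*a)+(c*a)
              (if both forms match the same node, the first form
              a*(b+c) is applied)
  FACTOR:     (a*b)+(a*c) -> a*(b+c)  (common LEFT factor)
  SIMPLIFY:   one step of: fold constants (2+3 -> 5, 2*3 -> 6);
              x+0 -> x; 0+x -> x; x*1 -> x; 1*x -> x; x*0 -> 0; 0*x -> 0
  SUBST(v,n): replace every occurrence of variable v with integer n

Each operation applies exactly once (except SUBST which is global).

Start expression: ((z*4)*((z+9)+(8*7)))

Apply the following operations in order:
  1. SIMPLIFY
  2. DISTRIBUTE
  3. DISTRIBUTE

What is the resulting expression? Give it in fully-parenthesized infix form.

Answer: ((((z*4)*z)+((z*4)*9))+((z*4)*56))

Derivation:
Start: ((z*4)*((z+9)+(8*7)))
Apply SIMPLIFY at RR (target: (8*7)): ((z*4)*((z+9)+(8*7))) -> ((z*4)*((z+9)+56))
Apply DISTRIBUTE at root (target: ((z*4)*((z+9)+56))): ((z*4)*((z+9)+56)) -> (((z*4)*(z+9))+((z*4)*56))
Apply DISTRIBUTE at L (target: ((z*4)*(z+9))): (((z*4)*(z+9))+((z*4)*56)) -> ((((z*4)*z)+((z*4)*9))+((z*4)*56))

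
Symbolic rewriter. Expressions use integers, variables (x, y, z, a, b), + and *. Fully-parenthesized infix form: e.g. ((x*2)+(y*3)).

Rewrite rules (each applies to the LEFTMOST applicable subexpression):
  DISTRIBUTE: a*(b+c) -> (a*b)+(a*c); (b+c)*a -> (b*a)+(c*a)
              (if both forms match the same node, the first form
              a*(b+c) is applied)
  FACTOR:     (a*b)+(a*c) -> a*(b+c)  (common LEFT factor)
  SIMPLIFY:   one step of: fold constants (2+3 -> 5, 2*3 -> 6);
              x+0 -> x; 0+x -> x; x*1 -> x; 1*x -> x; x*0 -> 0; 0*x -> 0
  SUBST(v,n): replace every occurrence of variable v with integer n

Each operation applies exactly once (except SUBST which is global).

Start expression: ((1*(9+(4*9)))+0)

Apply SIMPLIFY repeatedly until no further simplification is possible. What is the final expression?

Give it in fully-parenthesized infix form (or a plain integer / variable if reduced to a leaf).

Answer: 45

Derivation:
Start: ((1*(9+(4*9)))+0)
Step 1: at root: ((1*(9+(4*9)))+0) -> (1*(9+(4*9))); overall: ((1*(9+(4*9)))+0) -> (1*(9+(4*9)))
Step 2: at root: (1*(9+(4*9))) -> (9+(4*9)); overall: (1*(9+(4*9))) -> (9+(4*9))
Step 3: at R: (4*9) -> 36; overall: (9+(4*9)) -> (9+36)
Step 4: at root: (9+36) -> 45; overall: (9+36) -> 45
Fixed point: 45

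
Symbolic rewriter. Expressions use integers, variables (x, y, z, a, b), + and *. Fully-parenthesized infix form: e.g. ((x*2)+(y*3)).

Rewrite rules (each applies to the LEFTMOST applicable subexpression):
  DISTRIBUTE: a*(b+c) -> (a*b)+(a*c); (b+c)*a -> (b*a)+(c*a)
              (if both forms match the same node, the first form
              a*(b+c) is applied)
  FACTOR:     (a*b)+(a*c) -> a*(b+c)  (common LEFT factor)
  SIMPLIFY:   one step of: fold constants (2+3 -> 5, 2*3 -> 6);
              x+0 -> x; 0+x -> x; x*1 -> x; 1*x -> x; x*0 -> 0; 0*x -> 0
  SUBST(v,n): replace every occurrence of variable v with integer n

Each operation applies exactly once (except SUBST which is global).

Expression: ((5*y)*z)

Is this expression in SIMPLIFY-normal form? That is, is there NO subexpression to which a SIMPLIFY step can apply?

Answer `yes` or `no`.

Expression: ((5*y)*z)
Scanning for simplifiable subexpressions (pre-order)...
  at root: ((5*y)*z) (not simplifiable)
  at L: (5*y) (not simplifiable)
Result: no simplifiable subexpression found -> normal form.

Answer: yes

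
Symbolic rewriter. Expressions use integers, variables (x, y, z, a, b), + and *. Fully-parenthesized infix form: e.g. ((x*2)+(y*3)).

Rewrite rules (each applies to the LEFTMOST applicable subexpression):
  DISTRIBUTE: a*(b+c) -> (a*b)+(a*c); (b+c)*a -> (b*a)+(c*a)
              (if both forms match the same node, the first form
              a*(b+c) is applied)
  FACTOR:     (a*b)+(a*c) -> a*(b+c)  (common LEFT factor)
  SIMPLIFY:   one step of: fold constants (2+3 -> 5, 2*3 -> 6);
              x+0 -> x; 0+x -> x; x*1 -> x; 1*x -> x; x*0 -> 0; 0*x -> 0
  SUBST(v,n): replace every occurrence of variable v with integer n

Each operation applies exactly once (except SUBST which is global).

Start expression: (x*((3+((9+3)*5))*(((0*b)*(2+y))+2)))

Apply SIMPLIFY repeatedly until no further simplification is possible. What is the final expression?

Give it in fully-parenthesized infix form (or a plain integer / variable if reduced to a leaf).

Answer: (x*126)

Derivation:
Start: (x*((3+((9+3)*5))*(((0*b)*(2+y))+2)))
Step 1: at RLRL: (9+3) -> 12; overall: (x*((3+((9+3)*5))*(((0*b)*(2+y))+2))) -> (x*((3+(12*5))*(((0*b)*(2+y))+2)))
Step 2: at RLR: (12*5) -> 60; overall: (x*((3+(12*5))*(((0*b)*(2+y))+2))) -> (x*((3+60)*(((0*b)*(2+y))+2)))
Step 3: at RL: (3+60) -> 63; overall: (x*((3+60)*(((0*b)*(2+y))+2))) -> (x*(63*(((0*b)*(2+y))+2)))
Step 4: at RRLL: (0*b) -> 0; overall: (x*(63*(((0*b)*(2+y))+2))) -> (x*(63*((0*(2+y))+2)))
Step 5: at RRL: (0*(2+y)) -> 0; overall: (x*(63*((0*(2+y))+2))) -> (x*(63*(0+2)))
Step 6: at RR: (0+2) -> 2; overall: (x*(63*(0+2))) -> (x*(63*2))
Step 7: at R: (63*2) -> 126; overall: (x*(63*2)) -> (x*126)
Fixed point: (x*126)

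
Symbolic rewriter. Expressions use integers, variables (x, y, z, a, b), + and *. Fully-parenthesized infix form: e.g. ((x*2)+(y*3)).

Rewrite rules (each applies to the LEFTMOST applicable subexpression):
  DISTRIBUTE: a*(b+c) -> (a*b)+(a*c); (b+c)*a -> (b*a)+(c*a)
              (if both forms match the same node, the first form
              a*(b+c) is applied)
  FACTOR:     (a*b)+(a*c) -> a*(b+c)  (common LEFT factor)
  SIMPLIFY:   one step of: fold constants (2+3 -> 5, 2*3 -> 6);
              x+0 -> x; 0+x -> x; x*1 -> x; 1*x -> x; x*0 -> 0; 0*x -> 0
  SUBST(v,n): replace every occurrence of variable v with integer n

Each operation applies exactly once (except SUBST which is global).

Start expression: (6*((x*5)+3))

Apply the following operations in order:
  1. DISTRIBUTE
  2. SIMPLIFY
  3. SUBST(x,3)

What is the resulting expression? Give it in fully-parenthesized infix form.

Answer: ((6*(3*5))+18)

Derivation:
Start: (6*((x*5)+3))
Apply DISTRIBUTE at root (target: (6*((x*5)+3))): (6*((x*5)+3)) -> ((6*(x*5))+(6*3))
Apply SIMPLIFY at R (target: (6*3)): ((6*(x*5))+(6*3)) -> ((6*(x*5))+18)
Apply SUBST(x,3): ((6*(x*5))+18) -> ((6*(3*5))+18)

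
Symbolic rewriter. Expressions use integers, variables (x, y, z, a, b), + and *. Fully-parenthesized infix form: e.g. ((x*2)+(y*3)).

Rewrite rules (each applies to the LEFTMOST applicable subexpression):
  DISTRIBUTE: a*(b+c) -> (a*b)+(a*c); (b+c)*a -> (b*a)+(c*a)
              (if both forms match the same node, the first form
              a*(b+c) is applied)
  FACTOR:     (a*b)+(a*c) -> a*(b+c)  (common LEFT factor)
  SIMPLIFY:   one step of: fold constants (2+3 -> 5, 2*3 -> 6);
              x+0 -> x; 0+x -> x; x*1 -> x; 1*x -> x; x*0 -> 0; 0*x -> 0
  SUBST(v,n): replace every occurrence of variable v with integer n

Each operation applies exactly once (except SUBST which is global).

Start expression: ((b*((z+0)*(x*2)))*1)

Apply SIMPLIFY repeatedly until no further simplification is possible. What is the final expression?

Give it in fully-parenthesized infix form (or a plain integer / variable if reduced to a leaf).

Start: ((b*((z+0)*(x*2)))*1)
Step 1: at root: ((b*((z+0)*(x*2)))*1) -> (b*((z+0)*(x*2))); overall: ((b*((z+0)*(x*2)))*1) -> (b*((z+0)*(x*2)))
Step 2: at RL: (z+0) -> z; overall: (b*((z+0)*(x*2))) -> (b*(z*(x*2)))
Fixed point: (b*(z*(x*2)))

Answer: (b*(z*(x*2)))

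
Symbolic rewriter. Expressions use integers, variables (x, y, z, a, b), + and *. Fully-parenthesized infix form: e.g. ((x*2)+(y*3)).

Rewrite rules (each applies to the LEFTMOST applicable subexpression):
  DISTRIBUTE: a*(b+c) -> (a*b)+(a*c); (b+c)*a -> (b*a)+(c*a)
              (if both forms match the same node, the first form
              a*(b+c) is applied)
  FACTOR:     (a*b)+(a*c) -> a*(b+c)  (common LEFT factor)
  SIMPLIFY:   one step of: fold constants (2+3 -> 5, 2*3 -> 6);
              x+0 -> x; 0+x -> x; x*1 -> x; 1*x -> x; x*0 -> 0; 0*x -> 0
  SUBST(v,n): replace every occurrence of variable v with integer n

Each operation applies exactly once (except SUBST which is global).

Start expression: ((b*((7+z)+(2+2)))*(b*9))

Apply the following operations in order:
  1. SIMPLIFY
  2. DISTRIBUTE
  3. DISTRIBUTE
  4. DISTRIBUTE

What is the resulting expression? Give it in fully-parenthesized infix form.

Answer: ((((b*7)+(b*z))*(b*9))+((b*4)*(b*9)))

Derivation:
Start: ((b*((7+z)+(2+2)))*(b*9))
Apply SIMPLIFY at LRR (target: (2+2)): ((b*((7+z)+(2+2)))*(b*9)) -> ((b*((7+z)+4))*(b*9))
Apply DISTRIBUTE at L (target: (b*((7+z)+4))): ((b*((7+z)+4))*(b*9)) -> (((b*(7+z))+(b*4))*(b*9))
Apply DISTRIBUTE at root (target: (((b*(7+z))+(b*4))*(b*9))): (((b*(7+z))+(b*4))*(b*9)) -> (((b*(7+z))*(b*9))+((b*4)*(b*9)))
Apply DISTRIBUTE at LL (target: (b*(7+z))): (((b*(7+z))*(b*9))+((b*4)*(b*9))) -> ((((b*7)+(b*z))*(b*9))+((b*4)*(b*9)))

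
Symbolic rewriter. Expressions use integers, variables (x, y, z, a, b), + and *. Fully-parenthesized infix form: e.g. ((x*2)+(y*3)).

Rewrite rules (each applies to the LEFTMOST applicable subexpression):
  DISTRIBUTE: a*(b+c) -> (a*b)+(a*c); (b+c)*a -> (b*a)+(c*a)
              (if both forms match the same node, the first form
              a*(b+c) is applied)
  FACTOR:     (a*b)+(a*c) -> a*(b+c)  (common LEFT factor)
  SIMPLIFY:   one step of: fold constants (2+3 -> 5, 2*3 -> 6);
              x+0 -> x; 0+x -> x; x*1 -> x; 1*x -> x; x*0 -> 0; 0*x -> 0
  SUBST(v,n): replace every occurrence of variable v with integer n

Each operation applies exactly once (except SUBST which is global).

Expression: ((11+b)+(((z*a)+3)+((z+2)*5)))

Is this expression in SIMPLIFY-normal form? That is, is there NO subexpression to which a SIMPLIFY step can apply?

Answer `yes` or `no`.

Answer: yes

Derivation:
Expression: ((11+b)+(((z*a)+3)+((z+2)*5)))
Scanning for simplifiable subexpressions (pre-order)...
  at root: ((11+b)+(((z*a)+3)+((z+2)*5))) (not simplifiable)
  at L: (11+b) (not simplifiable)
  at R: (((z*a)+3)+((z+2)*5)) (not simplifiable)
  at RL: ((z*a)+3) (not simplifiable)
  at RLL: (z*a) (not simplifiable)
  at RR: ((z+2)*5) (not simplifiable)
  at RRL: (z+2) (not simplifiable)
Result: no simplifiable subexpression found -> normal form.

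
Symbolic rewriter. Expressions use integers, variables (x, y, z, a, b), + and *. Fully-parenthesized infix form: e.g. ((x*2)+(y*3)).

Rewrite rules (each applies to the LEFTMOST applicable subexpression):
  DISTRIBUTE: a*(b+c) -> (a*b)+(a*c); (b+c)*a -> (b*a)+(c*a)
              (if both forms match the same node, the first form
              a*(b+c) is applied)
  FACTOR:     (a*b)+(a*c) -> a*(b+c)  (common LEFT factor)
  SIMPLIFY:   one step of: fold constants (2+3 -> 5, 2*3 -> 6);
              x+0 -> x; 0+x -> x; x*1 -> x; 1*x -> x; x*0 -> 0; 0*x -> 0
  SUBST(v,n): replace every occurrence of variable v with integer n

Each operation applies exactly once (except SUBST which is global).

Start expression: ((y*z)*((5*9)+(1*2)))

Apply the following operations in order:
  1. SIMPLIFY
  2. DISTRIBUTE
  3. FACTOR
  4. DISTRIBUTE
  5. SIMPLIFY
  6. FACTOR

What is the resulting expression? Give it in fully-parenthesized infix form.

Start: ((y*z)*((5*9)+(1*2)))
Apply SIMPLIFY at RL (target: (5*9)): ((y*z)*((5*9)+(1*2))) -> ((y*z)*(45+(1*2)))
Apply DISTRIBUTE at root (target: ((y*z)*(45+(1*2)))): ((y*z)*(45+(1*2))) -> (((y*z)*45)+((y*z)*(1*2)))
Apply FACTOR at root (target: (((y*z)*45)+((y*z)*(1*2)))): (((y*z)*45)+((y*z)*(1*2))) -> ((y*z)*(45+(1*2)))
Apply DISTRIBUTE at root (target: ((y*z)*(45+(1*2)))): ((y*z)*(45+(1*2))) -> (((y*z)*45)+((y*z)*(1*2)))
Apply SIMPLIFY at RR (target: (1*2)): (((y*z)*45)+((y*z)*(1*2))) -> (((y*z)*45)+((y*z)*2))
Apply FACTOR at root (target: (((y*z)*45)+((y*z)*2))): (((y*z)*45)+((y*z)*2)) -> ((y*z)*(45+2))

Answer: ((y*z)*(45+2))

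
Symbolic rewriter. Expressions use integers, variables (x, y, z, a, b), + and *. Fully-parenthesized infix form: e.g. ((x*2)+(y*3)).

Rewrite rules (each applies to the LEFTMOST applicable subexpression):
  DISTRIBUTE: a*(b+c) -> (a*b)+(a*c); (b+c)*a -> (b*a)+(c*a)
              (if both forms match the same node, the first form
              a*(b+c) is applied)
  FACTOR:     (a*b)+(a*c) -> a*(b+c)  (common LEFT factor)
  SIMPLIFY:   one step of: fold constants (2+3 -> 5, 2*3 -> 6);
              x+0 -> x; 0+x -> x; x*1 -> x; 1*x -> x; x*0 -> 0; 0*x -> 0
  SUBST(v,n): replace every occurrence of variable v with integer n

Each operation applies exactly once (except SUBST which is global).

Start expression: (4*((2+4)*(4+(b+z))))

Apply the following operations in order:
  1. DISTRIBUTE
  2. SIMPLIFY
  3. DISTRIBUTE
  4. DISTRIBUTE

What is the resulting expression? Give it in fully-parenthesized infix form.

Answer: ((4*(6*4))+(4*(((2+4)*b)+((2+4)*z))))

Derivation:
Start: (4*((2+4)*(4+(b+z))))
Apply DISTRIBUTE at R (target: ((2+4)*(4+(b+z)))): (4*((2+4)*(4+(b+z)))) -> (4*(((2+4)*4)+((2+4)*(b+z))))
Apply SIMPLIFY at RLL (target: (2+4)): (4*(((2+4)*4)+((2+4)*(b+z)))) -> (4*((6*4)+((2+4)*(b+z))))
Apply DISTRIBUTE at root (target: (4*((6*4)+((2+4)*(b+z))))): (4*((6*4)+((2+4)*(b+z)))) -> ((4*(6*4))+(4*((2+4)*(b+z))))
Apply DISTRIBUTE at RR (target: ((2+4)*(b+z))): ((4*(6*4))+(4*((2+4)*(b+z)))) -> ((4*(6*4))+(4*(((2+4)*b)+((2+4)*z))))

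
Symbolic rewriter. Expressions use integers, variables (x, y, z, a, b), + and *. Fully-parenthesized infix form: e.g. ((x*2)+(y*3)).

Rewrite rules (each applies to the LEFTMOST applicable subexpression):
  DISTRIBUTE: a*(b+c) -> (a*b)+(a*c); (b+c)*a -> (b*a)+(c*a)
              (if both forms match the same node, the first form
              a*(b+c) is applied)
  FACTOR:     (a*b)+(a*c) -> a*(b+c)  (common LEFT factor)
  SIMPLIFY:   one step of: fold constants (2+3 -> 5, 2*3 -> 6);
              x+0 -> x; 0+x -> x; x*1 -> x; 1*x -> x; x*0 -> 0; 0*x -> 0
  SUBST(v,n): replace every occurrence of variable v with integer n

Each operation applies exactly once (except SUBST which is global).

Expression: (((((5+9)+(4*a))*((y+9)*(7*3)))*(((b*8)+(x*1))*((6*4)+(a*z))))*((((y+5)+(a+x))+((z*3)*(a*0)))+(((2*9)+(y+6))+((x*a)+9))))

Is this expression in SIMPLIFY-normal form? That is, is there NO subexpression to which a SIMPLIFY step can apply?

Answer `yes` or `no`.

Expression: (((((5+9)+(4*a))*((y+9)*(7*3)))*(((b*8)+(x*1))*((6*4)+(a*z))))*((((y+5)+(a+x))+((z*3)*(a*0)))+(((2*9)+(y+6))+((x*a)+9))))
Scanning for simplifiable subexpressions (pre-order)...
  at root: (((((5+9)+(4*a))*((y+9)*(7*3)))*(((b*8)+(x*1))*((6*4)+(a*z))))*((((y+5)+(a+x))+((z*3)*(a*0)))+(((2*9)+(y+6))+((x*a)+9)))) (not simplifiable)
  at L: ((((5+9)+(4*a))*((y+9)*(7*3)))*(((b*8)+(x*1))*((6*4)+(a*z)))) (not simplifiable)
  at LL: (((5+9)+(4*a))*((y+9)*(7*3))) (not simplifiable)
  at LLL: ((5+9)+(4*a)) (not simplifiable)
  at LLLL: (5+9) (SIMPLIFIABLE)
  at LLLR: (4*a) (not simplifiable)
  at LLR: ((y+9)*(7*3)) (not simplifiable)
  at LLRL: (y+9) (not simplifiable)
  at LLRR: (7*3) (SIMPLIFIABLE)
  at LR: (((b*8)+(x*1))*((6*4)+(a*z))) (not simplifiable)
  at LRL: ((b*8)+(x*1)) (not simplifiable)
  at LRLL: (b*8) (not simplifiable)
  at LRLR: (x*1) (SIMPLIFIABLE)
  at LRR: ((6*4)+(a*z)) (not simplifiable)
  at LRRL: (6*4) (SIMPLIFIABLE)
  at LRRR: (a*z) (not simplifiable)
  at R: ((((y+5)+(a+x))+((z*3)*(a*0)))+(((2*9)+(y+6))+((x*a)+9))) (not simplifiable)
  at RL: (((y+5)+(a+x))+((z*3)*(a*0))) (not simplifiable)
  at RLL: ((y+5)+(a+x)) (not simplifiable)
  at RLLL: (y+5) (not simplifiable)
  at RLLR: (a+x) (not simplifiable)
  at RLR: ((z*3)*(a*0)) (not simplifiable)
  at RLRL: (z*3) (not simplifiable)
  at RLRR: (a*0) (SIMPLIFIABLE)
  at RR: (((2*9)+(y+6))+((x*a)+9)) (not simplifiable)
  at RRL: ((2*9)+(y+6)) (not simplifiable)
  at RRLL: (2*9) (SIMPLIFIABLE)
  at RRLR: (y+6) (not simplifiable)
  at RRR: ((x*a)+9) (not simplifiable)
  at RRRL: (x*a) (not simplifiable)
Found simplifiable subexpr at path LLLL: (5+9)
One SIMPLIFY step would give: ((((14+(4*a))*((y+9)*(7*3)))*(((b*8)+(x*1))*((6*4)+(a*z))))*((((y+5)+(a+x))+((z*3)*(a*0)))+(((2*9)+(y+6))+((x*a)+9))))
-> NOT in normal form.

Answer: no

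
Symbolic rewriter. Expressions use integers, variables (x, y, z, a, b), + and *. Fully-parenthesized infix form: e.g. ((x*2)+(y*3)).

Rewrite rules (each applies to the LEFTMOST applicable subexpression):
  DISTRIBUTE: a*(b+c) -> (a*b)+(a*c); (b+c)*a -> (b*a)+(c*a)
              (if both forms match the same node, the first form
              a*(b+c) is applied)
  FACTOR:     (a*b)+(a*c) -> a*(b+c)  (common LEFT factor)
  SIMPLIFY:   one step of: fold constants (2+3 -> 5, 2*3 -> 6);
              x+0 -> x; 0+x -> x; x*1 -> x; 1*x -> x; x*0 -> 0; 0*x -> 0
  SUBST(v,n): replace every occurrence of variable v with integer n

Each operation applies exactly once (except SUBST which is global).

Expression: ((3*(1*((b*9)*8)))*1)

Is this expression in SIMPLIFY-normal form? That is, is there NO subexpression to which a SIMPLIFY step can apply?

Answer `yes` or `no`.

Answer: no

Derivation:
Expression: ((3*(1*((b*9)*8)))*1)
Scanning for simplifiable subexpressions (pre-order)...
  at root: ((3*(1*((b*9)*8)))*1) (SIMPLIFIABLE)
  at L: (3*(1*((b*9)*8))) (not simplifiable)
  at LR: (1*((b*9)*8)) (SIMPLIFIABLE)
  at LRR: ((b*9)*8) (not simplifiable)
  at LRRL: (b*9) (not simplifiable)
Found simplifiable subexpr at path root: ((3*(1*((b*9)*8)))*1)
One SIMPLIFY step would give: (3*(1*((b*9)*8)))
-> NOT in normal form.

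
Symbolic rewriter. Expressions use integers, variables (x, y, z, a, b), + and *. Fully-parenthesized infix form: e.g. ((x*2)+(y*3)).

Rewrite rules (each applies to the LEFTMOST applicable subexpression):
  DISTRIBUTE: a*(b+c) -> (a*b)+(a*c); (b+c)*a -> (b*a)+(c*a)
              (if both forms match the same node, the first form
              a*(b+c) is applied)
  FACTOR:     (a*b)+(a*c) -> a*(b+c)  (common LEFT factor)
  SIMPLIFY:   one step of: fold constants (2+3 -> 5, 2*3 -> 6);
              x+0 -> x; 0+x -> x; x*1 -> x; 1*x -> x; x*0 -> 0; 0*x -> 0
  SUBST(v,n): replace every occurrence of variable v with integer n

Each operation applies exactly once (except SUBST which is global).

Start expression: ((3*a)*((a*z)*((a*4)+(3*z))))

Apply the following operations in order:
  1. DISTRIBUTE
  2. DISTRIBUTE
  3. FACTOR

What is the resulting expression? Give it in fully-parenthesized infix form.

Start: ((3*a)*((a*z)*((a*4)+(3*z))))
Apply DISTRIBUTE at R (target: ((a*z)*((a*4)+(3*z)))): ((3*a)*((a*z)*((a*4)+(3*z)))) -> ((3*a)*(((a*z)*(a*4))+((a*z)*(3*z))))
Apply DISTRIBUTE at root (target: ((3*a)*(((a*z)*(a*4))+((a*z)*(3*z))))): ((3*a)*(((a*z)*(a*4))+((a*z)*(3*z)))) -> (((3*a)*((a*z)*(a*4)))+((3*a)*((a*z)*(3*z))))
Apply FACTOR at root (target: (((3*a)*((a*z)*(a*4)))+((3*a)*((a*z)*(3*z))))): (((3*a)*((a*z)*(a*4)))+((3*a)*((a*z)*(3*z)))) -> ((3*a)*(((a*z)*(a*4))+((a*z)*(3*z))))

Answer: ((3*a)*(((a*z)*(a*4))+((a*z)*(3*z))))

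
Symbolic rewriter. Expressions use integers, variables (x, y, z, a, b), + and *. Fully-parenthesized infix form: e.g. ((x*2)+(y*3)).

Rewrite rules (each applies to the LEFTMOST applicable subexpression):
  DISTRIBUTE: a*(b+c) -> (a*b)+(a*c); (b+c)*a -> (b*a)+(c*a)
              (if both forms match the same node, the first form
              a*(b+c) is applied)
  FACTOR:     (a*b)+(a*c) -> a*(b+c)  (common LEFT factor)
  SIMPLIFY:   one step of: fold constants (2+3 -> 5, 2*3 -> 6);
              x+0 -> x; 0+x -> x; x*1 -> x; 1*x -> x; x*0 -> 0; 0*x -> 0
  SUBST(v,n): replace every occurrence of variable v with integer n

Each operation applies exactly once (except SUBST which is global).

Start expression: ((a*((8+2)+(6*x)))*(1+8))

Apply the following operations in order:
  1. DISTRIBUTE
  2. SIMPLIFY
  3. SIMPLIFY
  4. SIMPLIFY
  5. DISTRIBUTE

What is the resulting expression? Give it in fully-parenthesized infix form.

Answer: (((a*10)+(a*(6*x)))+((a*(10+(6*x)))*8))

Derivation:
Start: ((a*((8+2)+(6*x)))*(1+8))
Apply DISTRIBUTE at root (target: ((a*((8+2)+(6*x)))*(1+8))): ((a*((8+2)+(6*x)))*(1+8)) -> (((a*((8+2)+(6*x)))*1)+((a*((8+2)+(6*x)))*8))
Apply SIMPLIFY at L (target: ((a*((8+2)+(6*x)))*1)): (((a*((8+2)+(6*x)))*1)+((a*((8+2)+(6*x)))*8)) -> ((a*((8+2)+(6*x)))+((a*((8+2)+(6*x)))*8))
Apply SIMPLIFY at LRL (target: (8+2)): ((a*((8+2)+(6*x)))+((a*((8+2)+(6*x)))*8)) -> ((a*(10+(6*x)))+((a*((8+2)+(6*x)))*8))
Apply SIMPLIFY at RLRL (target: (8+2)): ((a*(10+(6*x)))+((a*((8+2)+(6*x)))*8)) -> ((a*(10+(6*x)))+((a*(10+(6*x)))*8))
Apply DISTRIBUTE at L (target: (a*(10+(6*x)))): ((a*(10+(6*x)))+((a*(10+(6*x)))*8)) -> (((a*10)+(a*(6*x)))+((a*(10+(6*x)))*8))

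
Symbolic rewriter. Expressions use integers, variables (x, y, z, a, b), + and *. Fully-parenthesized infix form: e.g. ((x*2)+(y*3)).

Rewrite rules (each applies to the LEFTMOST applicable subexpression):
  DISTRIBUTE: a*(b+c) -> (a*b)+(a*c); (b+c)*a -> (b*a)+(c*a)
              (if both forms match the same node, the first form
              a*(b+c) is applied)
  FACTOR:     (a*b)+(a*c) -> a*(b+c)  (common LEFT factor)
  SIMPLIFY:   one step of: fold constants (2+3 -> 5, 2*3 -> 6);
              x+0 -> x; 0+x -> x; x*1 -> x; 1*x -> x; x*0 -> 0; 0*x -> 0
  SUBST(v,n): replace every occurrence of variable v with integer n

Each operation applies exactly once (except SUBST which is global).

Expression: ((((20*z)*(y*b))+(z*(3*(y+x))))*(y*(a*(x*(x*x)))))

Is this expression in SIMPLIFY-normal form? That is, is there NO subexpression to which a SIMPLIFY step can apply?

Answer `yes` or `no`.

Expression: ((((20*z)*(y*b))+(z*(3*(y+x))))*(y*(a*(x*(x*x)))))
Scanning for simplifiable subexpressions (pre-order)...
  at root: ((((20*z)*(y*b))+(z*(3*(y+x))))*(y*(a*(x*(x*x))))) (not simplifiable)
  at L: (((20*z)*(y*b))+(z*(3*(y+x)))) (not simplifiable)
  at LL: ((20*z)*(y*b)) (not simplifiable)
  at LLL: (20*z) (not simplifiable)
  at LLR: (y*b) (not simplifiable)
  at LR: (z*(3*(y+x))) (not simplifiable)
  at LRR: (3*(y+x)) (not simplifiable)
  at LRRR: (y+x) (not simplifiable)
  at R: (y*(a*(x*(x*x)))) (not simplifiable)
  at RR: (a*(x*(x*x))) (not simplifiable)
  at RRR: (x*(x*x)) (not simplifiable)
  at RRRR: (x*x) (not simplifiable)
Result: no simplifiable subexpression found -> normal form.

Answer: yes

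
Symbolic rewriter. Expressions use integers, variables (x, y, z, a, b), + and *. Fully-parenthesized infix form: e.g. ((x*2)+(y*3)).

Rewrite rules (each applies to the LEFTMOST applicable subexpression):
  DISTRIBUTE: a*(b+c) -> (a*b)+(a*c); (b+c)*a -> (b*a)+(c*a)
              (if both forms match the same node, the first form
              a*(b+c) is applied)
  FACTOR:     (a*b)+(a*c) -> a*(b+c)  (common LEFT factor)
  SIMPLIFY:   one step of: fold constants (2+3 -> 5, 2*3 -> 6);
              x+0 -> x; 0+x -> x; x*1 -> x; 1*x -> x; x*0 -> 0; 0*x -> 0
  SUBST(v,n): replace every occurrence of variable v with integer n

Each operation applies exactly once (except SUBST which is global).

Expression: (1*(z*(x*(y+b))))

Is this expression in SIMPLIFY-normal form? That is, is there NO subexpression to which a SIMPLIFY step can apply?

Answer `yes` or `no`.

Expression: (1*(z*(x*(y+b))))
Scanning for simplifiable subexpressions (pre-order)...
  at root: (1*(z*(x*(y+b)))) (SIMPLIFIABLE)
  at R: (z*(x*(y+b))) (not simplifiable)
  at RR: (x*(y+b)) (not simplifiable)
  at RRR: (y+b) (not simplifiable)
Found simplifiable subexpr at path root: (1*(z*(x*(y+b))))
One SIMPLIFY step would give: (z*(x*(y+b)))
-> NOT in normal form.

Answer: no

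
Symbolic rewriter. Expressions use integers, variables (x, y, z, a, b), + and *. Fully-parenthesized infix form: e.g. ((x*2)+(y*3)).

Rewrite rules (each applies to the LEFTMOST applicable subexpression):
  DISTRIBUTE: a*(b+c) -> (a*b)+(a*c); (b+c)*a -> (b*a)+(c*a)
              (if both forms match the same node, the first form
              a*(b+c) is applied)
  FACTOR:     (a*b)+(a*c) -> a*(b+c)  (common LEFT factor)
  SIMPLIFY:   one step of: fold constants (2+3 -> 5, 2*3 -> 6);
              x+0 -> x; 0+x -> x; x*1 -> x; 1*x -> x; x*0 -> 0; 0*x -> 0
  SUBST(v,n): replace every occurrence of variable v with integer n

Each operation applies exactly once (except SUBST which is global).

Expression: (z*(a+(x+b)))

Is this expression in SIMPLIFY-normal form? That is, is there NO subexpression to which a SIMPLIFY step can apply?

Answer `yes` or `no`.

Expression: (z*(a+(x+b)))
Scanning for simplifiable subexpressions (pre-order)...
  at root: (z*(a+(x+b))) (not simplifiable)
  at R: (a+(x+b)) (not simplifiable)
  at RR: (x+b) (not simplifiable)
Result: no simplifiable subexpression found -> normal form.

Answer: yes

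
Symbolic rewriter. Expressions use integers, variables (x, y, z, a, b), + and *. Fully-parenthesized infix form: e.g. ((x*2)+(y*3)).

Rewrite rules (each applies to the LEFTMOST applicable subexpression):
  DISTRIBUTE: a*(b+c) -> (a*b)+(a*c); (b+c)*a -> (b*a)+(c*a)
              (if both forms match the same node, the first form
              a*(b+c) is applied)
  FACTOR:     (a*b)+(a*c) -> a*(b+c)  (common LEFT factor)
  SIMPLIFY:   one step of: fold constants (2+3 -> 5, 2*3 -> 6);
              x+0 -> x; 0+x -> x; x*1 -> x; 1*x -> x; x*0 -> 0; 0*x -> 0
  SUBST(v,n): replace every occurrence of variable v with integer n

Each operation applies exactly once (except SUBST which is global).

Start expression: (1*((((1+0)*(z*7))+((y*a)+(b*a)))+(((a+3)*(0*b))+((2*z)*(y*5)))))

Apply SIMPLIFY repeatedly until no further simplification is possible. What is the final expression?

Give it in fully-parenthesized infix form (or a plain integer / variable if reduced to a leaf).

Start: (1*((((1+0)*(z*7))+((y*a)+(b*a)))+(((a+3)*(0*b))+((2*z)*(y*5)))))
Step 1: at root: (1*((((1+0)*(z*7))+((y*a)+(b*a)))+(((a+3)*(0*b))+((2*z)*(y*5))))) -> ((((1+0)*(z*7))+((y*a)+(b*a)))+(((a+3)*(0*b))+((2*z)*(y*5)))); overall: (1*((((1+0)*(z*7))+((y*a)+(b*a)))+(((a+3)*(0*b))+((2*z)*(y*5))))) -> ((((1+0)*(z*7))+((y*a)+(b*a)))+(((a+3)*(0*b))+((2*z)*(y*5))))
Step 2: at LLL: (1+0) -> 1; overall: ((((1+0)*(z*7))+((y*a)+(b*a)))+(((a+3)*(0*b))+((2*z)*(y*5)))) -> (((1*(z*7))+((y*a)+(b*a)))+(((a+3)*(0*b))+((2*z)*(y*5))))
Step 3: at LL: (1*(z*7)) -> (z*7); overall: (((1*(z*7))+((y*a)+(b*a)))+(((a+3)*(0*b))+((2*z)*(y*5)))) -> (((z*7)+((y*a)+(b*a)))+(((a+3)*(0*b))+((2*z)*(y*5))))
Step 4: at RLR: (0*b) -> 0; overall: (((z*7)+((y*a)+(b*a)))+(((a+3)*(0*b))+((2*z)*(y*5)))) -> (((z*7)+((y*a)+(b*a)))+(((a+3)*0)+((2*z)*(y*5))))
Step 5: at RL: ((a+3)*0) -> 0; overall: (((z*7)+((y*a)+(b*a)))+(((a+3)*0)+((2*z)*(y*5)))) -> (((z*7)+((y*a)+(b*a)))+(0+((2*z)*(y*5))))
Step 6: at R: (0+((2*z)*(y*5))) -> ((2*z)*(y*5)); overall: (((z*7)+((y*a)+(b*a)))+(0+((2*z)*(y*5)))) -> (((z*7)+((y*a)+(b*a)))+((2*z)*(y*5)))
Fixed point: (((z*7)+((y*a)+(b*a)))+((2*z)*(y*5)))

Answer: (((z*7)+((y*a)+(b*a)))+((2*z)*(y*5)))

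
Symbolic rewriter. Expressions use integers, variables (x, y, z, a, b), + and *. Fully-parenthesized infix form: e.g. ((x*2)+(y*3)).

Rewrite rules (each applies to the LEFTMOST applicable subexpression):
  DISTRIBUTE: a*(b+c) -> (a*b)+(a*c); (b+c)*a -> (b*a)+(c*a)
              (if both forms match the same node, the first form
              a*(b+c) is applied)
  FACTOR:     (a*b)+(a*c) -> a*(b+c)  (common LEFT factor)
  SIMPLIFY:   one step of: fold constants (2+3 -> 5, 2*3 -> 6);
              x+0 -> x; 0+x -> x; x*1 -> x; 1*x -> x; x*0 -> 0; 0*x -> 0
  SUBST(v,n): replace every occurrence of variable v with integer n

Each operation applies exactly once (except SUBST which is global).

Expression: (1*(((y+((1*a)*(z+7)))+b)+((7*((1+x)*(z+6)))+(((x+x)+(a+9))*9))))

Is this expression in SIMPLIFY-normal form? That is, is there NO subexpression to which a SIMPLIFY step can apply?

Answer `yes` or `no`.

Expression: (1*(((y+((1*a)*(z+7)))+b)+((7*((1+x)*(z+6)))+(((x+x)+(a+9))*9))))
Scanning for simplifiable subexpressions (pre-order)...
  at root: (1*(((y+((1*a)*(z+7)))+b)+((7*((1+x)*(z+6)))+(((x+x)+(a+9))*9)))) (SIMPLIFIABLE)
  at R: (((y+((1*a)*(z+7)))+b)+((7*((1+x)*(z+6)))+(((x+x)+(a+9))*9))) (not simplifiable)
  at RL: ((y+((1*a)*(z+7)))+b) (not simplifiable)
  at RLL: (y+((1*a)*(z+7))) (not simplifiable)
  at RLLR: ((1*a)*(z+7)) (not simplifiable)
  at RLLRL: (1*a) (SIMPLIFIABLE)
  at RLLRR: (z+7) (not simplifiable)
  at RR: ((7*((1+x)*(z+6)))+(((x+x)+(a+9))*9)) (not simplifiable)
  at RRL: (7*((1+x)*(z+6))) (not simplifiable)
  at RRLR: ((1+x)*(z+6)) (not simplifiable)
  at RRLRL: (1+x) (not simplifiable)
  at RRLRR: (z+6) (not simplifiable)
  at RRR: (((x+x)+(a+9))*9) (not simplifiable)
  at RRRL: ((x+x)+(a+9)) (not simplifiable)
  at RRRLL: (x+x) (not simplifiable)
  at RRRLR: (a+9) (not simplifiable)
Found simplifiable subexpr at path root: (1*(((y+((1*a)*(z+7)))+b)+((7*((1+x)*(z+6)))+(((x+x)+(a+9))*9))))
One SIMPLIFY step would give: (((y+((1*a)*(z+7)))+b)+((7*((1+x)*(z+6)))+(((x+x)+(a+9))*9)))
-> NOT in normal form.

Answer: no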